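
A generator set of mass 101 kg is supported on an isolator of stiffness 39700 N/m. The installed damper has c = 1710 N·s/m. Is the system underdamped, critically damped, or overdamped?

underdamped

c_c = 2√(k·m) = 4005 N·s/m; ζ = c/c_c = 1710/4005 = 0.427.
Since ζ < 1 the system is underdamped.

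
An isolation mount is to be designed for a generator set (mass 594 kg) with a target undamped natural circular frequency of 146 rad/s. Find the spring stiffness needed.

12700000 N/m

k = m·ω_n² = 594 × 146.0² = 594 × 21320 = 12660000 N/m.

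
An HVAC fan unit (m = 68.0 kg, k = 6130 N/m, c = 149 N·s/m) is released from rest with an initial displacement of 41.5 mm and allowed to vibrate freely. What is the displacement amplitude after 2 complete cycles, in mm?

9.64 mm

ζ = c/(2√(km)) = 149/(2√(6130 × 68.0)) = 149/1291 = 0.1154.
Logarithmic decrement δ = 2πζ/√(1 − ζ²) = 2π × 0.1154/√(1 − 0.0133) = 0.7299.
After n cycles, x_n/x₀ = e^(−nδ), so x_2 = 41.5 × e^(−2 × 0.7299) = 41.5 × 0.2323 = 9.640 mm.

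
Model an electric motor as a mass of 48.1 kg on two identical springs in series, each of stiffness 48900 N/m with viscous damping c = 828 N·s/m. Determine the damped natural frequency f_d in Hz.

Series springs: 1/k_eq = 2/48900, so k_eq = 48900/2 = 24450 N/m.
ω_n = √(k_eq/m) = √(24450/48.1) = 22.55 rad/s.
Critical damping c_c = 2√(k_eq·m) = 2√(24450 × 48.1) = 2169 N·s/m, so ζ = c/c_c = 828/2169 = 0.3818.
ω_d = ω_n√(1 − ζ²) = 22.55 × √(1 − 0.146) = 20.84 rad/s.
f_d = ω_d/(2π) = 3.317 Hz.

3.32 Hz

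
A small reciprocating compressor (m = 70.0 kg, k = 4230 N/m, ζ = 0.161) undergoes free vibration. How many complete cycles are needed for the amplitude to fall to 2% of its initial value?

Logarithmic decrement δ = 2πζ/√(1 − ζ²) = 2π × 0.1610/√(1 − 0.0259) = 1.025.
x_n/x₀ = e^(−nδ) ≤ 0.02; take ln: n ≥ ln(1/0.02)/δ = 3.912/1.025 = 3.817.
So 4 complete cycles are required.

4 cycles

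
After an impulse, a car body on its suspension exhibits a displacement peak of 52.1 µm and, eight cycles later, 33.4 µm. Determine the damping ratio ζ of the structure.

0.00884

Logarithmic decrement δ = (1/n)·ln(x₀/x_n) = (1/8)·ln(52.1/33.4) = (1/8)·ln(1.560) = 0.05558.
ζ = δ/√(4π² + δ²) = 0.05558/√(39.48 + 0.00309) = 0.05558/6.283 = 0.008845.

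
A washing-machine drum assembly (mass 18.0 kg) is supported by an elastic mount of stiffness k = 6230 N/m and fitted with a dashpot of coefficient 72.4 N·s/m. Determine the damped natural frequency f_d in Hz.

2.94 Hz

ω_n = √(k/m) = √(6230/18.0) = 18.60 rad/s.
Critical damping c_c = 2√(k·m) = 2√(6230 × 18.0) = 669.7 N·s/m, so ζ = c/c_c = 72.4/669.7 = 0.1081.
ω_d = ω_n√(1 − ζ²) = 18.60 × √(1 − 0.0117) = 18.50 rad/s.
f_d = ω_d/(2π) = 2.944 Hz.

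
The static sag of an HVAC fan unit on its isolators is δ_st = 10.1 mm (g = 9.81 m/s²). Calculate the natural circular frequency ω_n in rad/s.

31.2 rad/s

ω_n = √(g/δ_st) = √(9.81/0.0101) = √971.3 = 31.17 rad/s.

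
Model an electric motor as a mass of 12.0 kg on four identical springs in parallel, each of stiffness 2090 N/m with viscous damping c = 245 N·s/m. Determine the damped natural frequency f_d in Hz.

3.87 Hz

Parallel springs add: k_eq = 4 × 2090 = 8360 N/m.
ω_n = √(k_eq/m) = √(8360/12.0) = 26.39 rad/s.
Critical damping c_c = 2√(k_eq·m) = 2√(8360 × 12.0) = 633.5 N·s/m, so ζ = c/c_c = 245/633.5 = 0.3868.
ω_d = ω_n√(1 − ζ²) = 26.39 × √(1 − 0.150) = 24.34 rad/s.
f_d = ω_d/(2π) = 3.874 Hz.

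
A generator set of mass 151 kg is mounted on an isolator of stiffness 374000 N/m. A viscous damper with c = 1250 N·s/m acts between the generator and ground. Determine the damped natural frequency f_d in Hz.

ω_n = √(k/m) = √(374000/151) = 49.77 rad/s.
Critical damping c_c = 2√(k·m) = 2√(374000 × 151) = 15030 N·s/m, so ζ = c/c_c = 1250/15030 = 0.08317.
ω_d = ω_n√(1 − ζ²) = 49.77 × √(1 − 0.00692) = 49.60 rad/s.
f_d = ω_d/(2π) = 7.893 Hz.

7.89 Hz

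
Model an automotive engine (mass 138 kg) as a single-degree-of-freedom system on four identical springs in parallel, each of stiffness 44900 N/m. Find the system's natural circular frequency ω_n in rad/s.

Parallel springs add: k_eq = 4 × 44900 = 179600 N/m.
ω_n = √(k_eq/m) = √(179600/138) = √1301 = 36.08 rad/s.

36.1 rad/s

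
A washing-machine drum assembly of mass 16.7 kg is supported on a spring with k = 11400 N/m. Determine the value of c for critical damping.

c_c = 2√(k·m) = 2√(11400 × 16.7) = 2 × 436.3 = 872.7 N·s/m.

873 N·s/m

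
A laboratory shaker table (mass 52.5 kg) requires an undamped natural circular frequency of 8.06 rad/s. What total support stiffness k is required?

3410 N/m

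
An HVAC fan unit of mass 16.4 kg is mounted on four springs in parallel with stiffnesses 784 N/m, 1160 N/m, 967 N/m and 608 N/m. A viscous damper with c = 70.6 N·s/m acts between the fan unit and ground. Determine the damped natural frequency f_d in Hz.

2.31 Hz

Parallel springs add: k_eq = 784 + 1160 + 967 + 608 = 3519 N/m.
ω_n = √(k_eq/m) = √(3519/16.4) = 14.65 rad/s.
Critical damping c_c = 2√(k_eq·m) = 2√(3519 × 16.4) = 480.5 N·s/m, so ζ = c/c_c = 70.6/480.5 = 0.1469.
ω_d = ω_n√(1 − ζ²) = 14.65 × √(1 − 0.0216) = 14.49 rad/s.
f_d = ω_d/(2π) = 2.306 Hz.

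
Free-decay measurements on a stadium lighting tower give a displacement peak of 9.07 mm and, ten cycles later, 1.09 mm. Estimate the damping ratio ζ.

Logarithmic decrement δ = (1/n)·ln(x₀/x_n) = (1/10)·ln(9.07/1.09) = (1/10)·ln(8.321) = 0.2119.
ζ = δ/√(4π² + δ²) = 0.2119/√(39.48 + 0.0449) = 0.2119/6.287 = 0.03370.

0.0337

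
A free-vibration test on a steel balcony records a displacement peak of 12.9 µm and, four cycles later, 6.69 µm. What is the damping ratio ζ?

Logarithmic decrement δ = (1/n)·ln(x₀/x_n) = (1/4)·ln(12.9/6.69) = (1/4)·ln(1.928) = 0.1642.
ζ = δ/√(4π² + δ²) = 0.1642/√(39.48 + 0.0269) = 0.1642/6.285 = 0.02612.

0.0261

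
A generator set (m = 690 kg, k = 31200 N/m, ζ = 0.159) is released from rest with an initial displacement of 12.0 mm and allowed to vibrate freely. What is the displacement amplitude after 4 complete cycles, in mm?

0.210 mm

Logarithmic decrement δ = 2πζ/√(1 − ζ²) = 2π × 0.1590/√(1 − 0.0253) = 1.012.
After n cycles, x_n/x₀ = e^(−nδ), so x_4 = 12.0 × e^(−4 × 1.012) = 12.0 × 0.01746 = 0.2096 mm.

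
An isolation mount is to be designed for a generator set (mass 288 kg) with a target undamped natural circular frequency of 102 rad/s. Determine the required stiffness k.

k = m·ω_n² = 288 × 102.0² = 288 × 10400 = 2996000 N/m.

3000000 N/m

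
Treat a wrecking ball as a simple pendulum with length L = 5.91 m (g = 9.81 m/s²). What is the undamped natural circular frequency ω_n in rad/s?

For a simple pendulum ω_n = √(g/L) = √(9.81/5.91) = √1.660 = 1.288 rad/s.

1.29 rad/s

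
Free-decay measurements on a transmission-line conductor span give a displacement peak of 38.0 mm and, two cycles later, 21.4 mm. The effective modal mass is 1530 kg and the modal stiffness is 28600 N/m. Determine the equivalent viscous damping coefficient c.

604 N·s/m

Logarithmic decrement δ = (1/n)·ln(x₀/x_n) = (1/2)·ln(38.0/21.4) = (1/2)·ln(1.776) = 0.2871.
ζ = δ/√(4π² + δ²) = 0.2871/√(39.48 + 0.0824) = 0.2871/6.290 = 0.04565.
c = ζ · 2√(km) = 0.04565 × 2√(28600 × 1530) = 0.04565 × 13230 = 603.9 N·s/m.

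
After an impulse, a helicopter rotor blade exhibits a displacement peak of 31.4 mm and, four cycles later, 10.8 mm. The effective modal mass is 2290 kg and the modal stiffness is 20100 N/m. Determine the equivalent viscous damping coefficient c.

Logarithmic decrement δ = (1/n)·ln(x₀/x_n) = (1/4)·ln(31.4/10.8) = (1/4)·ln(2.907) = 0.2668.
ζ = δ/√(4π² + δ²) = 0.2668/√(39.48 + 0.0712) = 0.2668/6.289 = 0.04243.
c = ζ · 2√(km) = 0.04243 × 2√(20100 × 2290) = 0.04243 × 13570 = 575.7 N·s/m.

576 N·s/m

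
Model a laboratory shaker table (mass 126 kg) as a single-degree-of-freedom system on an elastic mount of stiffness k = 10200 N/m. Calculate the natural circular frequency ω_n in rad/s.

9.00 rad/s

ω_n = √(k/m) = √(10200/126) = √80.95 = 8.997 rad/s.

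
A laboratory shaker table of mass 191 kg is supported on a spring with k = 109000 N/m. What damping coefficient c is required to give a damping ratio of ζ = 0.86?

c_c = 2√(k·m) = 2√(109000 × 191) = 9126 N·s/m.
c = ζ·c_c = 0.86 × 9126 = 7848 N·s/m.

7850 N·s/m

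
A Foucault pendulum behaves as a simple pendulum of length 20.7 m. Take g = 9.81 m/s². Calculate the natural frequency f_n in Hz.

0.110 Hz

For a simple pendulum ω_n = √(g/L) = √(9.81/20.7) = √0.4739 = 0.6884 rad/s.
f_n = ω_n/(2π) = 0.6884/6.283 = 0.1096 Hz.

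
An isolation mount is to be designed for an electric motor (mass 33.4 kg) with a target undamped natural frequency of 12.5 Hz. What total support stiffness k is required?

206000 N/m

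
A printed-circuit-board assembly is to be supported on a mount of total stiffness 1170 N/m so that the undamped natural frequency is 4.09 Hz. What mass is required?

1.77 kg

ω_n = 2πf_n = 2π × 4.09 = 25.70 rad/s.
m = k/ω_n² = 1170/25.70² = 1170/660.4 = 1.772 kg.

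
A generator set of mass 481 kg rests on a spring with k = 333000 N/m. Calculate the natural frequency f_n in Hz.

ω_n = √(k/m) = √(333000/481) = √692.3 = 26.31 rad/s.
f_n = ω_n/(2π) = 26.31/6.283 = 4.188 Hz.

4.19 Hz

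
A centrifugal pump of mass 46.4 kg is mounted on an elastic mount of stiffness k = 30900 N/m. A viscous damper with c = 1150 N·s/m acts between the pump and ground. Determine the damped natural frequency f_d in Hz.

3.60 Hz

ω_n = √(k/m) = √(30900/46.4) = 25.81 rad/s.
Critical damping c_c = 2√(k·m) = 2√(30900 × 46.4) = 2395 N·s/m, so ζ = c/c_c = 1150/2395 = 0.4802.
ω_d = ω_n√(1 − ζ²) = 25.81 × √(1 − 0.231) = 22.64 rad/s.
f_d = ω_d/(2π) = 3.603 Hz.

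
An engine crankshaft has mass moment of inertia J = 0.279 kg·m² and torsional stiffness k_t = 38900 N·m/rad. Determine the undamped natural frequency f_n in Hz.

ω_n = √(k_t/J) = √(38900/0.279) = √139400 = 373.4 rad/s.
f_n = ω_n/(2π) = 373.4/6.283 = 59.43 Hz.

59.4 Hz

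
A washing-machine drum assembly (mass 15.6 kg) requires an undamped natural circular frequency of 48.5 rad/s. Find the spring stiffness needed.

36700 N/m

k = m·ω_n² = 15.6 × 48.50² = 15.6 × 2352 = 36700 N/m.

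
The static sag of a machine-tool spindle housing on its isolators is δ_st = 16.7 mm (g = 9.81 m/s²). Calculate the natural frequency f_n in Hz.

ω_n = √(g/δ_st) = √(9.81/0.0167) = √587.4 = 24.24 rad/s.
f_n = ω_n/(2π) = 24.24/6.283 = 3.857 Hz.

3.86 Hz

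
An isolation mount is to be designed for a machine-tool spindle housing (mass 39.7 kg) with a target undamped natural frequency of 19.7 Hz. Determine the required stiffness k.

608000 N/m

ω_n = 2πf_n = 2π × 19.7 = 123.8 rad/s.
k = m·ω_n² = 39.7 × 123.8² = 39.7 × 15320 = 608300 N/m.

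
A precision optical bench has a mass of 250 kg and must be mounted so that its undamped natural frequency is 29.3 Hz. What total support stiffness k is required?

ω_n = 2πf_n = 2π × 29.3 = 184.1 rad/s.
k = m·ω_n² = 250 × 184.1² = 250 × 33890 = 8473000 N/m.

8470000 N/m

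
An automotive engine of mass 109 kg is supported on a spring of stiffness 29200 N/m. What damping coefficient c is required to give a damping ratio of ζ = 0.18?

c_c = 2√(k·m) = 2√(29200 × 109) = 3568 N·s/m.
c = ζ·c_c = 0.18 × 3568 = 642.3 N·s/m.

642 N·s/m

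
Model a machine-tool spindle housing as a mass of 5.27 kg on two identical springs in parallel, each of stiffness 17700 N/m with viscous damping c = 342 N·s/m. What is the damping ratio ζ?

0.396

Parallel springs add: k_eq = 2 × 17700 = 35400 N/m.
ω_n = √(k_eq/m) = √(35400/5.27) = 81.96 rad/s.
Critical damping c_c = 2√(k_eq·m) = 2√(35400 × 5.27) = 863.8 N·s/m, so ζ = c/c_c = 342/863.8 = 0.3959.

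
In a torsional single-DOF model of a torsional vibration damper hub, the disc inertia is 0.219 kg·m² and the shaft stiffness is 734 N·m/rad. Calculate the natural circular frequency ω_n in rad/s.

ω_n = √(k_t/J) = √(734/0.219) = √3352 = 57.89 rad/s.

57.9 rad/s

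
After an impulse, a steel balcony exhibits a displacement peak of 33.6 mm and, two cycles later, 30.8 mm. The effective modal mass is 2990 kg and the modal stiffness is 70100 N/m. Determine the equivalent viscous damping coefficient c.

200 N·s/m

Logarithmic decrement δ = (1/n)·ln(x₀/x_n) = (1/2)·ln(33.6/30.8) = (1/2)·ln(1.091) = 0.04351.
ζ = δ/√(4π² + δ²) = 0.04351/√(39.48 + 0.00189) = 0.04351/6.283 = 0.006924.
c = ζ · 2√(km) = 0.006924 × 2√(70100 × 2990) = 0.006924 × 28960 = 200.5 N·s/m.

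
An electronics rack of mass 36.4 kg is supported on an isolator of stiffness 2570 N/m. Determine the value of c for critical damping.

612 N·s/m

c_c = 2√(k·m) = 2√(2570 × 36.4) = 2 × 305.9 = 611.7 N·s/m.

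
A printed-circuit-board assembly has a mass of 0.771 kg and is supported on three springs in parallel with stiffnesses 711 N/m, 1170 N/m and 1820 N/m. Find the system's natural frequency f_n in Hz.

11.0 Hz

Parallel springs add: k_eq = 711 + 1170 + 1820 = 3701 N/m.
ω_n = √(k_eq/m) = √(3701/0.771) = √4800 = 69.28 rad/s.
f_n = ω_n/(2π) = 69.28/6.283 = 11.03 Hz.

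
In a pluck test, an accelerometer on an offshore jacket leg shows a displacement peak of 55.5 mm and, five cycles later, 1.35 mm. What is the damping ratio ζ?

0.117

Logarithmic decrement δ = (1/n)·ln(x₀/x_n) = (1/5)·ln(55.5/1.35) = (1/5)·ln(41.11) = 0.7433.
ζ = δ/√(4π² + δ²) = 0.7433/√(39.48 + 0.552) = 0.7433/6.327 = 0.1175.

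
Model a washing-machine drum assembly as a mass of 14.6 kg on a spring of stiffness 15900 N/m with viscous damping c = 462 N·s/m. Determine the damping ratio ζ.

0.479

ω_n = √(k/m) = √(15900/14.6) = 33.00 rad/s.
Critical damping c_c = 2√(k·m) = 2√(15900 × 14.6) = 963.6 N·s/m, so ζ = c/c_c = 462/963.6 = 0.4794.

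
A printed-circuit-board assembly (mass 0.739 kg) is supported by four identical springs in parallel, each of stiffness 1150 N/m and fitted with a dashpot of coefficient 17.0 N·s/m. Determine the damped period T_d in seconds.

0.0805 s

Parallel springs add: k_eq = 4 × 1150 = 4600 N/m.
ω_n = √(k_eq/m) = √(4600/0.739) = 78.90 rad/s.
Critical damping c_c = 2√(k_eq·m) = 2√(4600 × 0.739) = 116.6 N·s/m, so ζ = c/c_c = 17.0/116.6 = 0.1458.
ω_d = ω_n√(1 − ζ²) = 78.90 × √(1 − 0.0213) = 78.05 rad/s.
T_d = 2π/ω_d = 0.08050 s.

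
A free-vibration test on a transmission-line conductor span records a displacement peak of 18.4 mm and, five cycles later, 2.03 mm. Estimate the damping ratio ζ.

Logarithmic decrement δ = (1/n)·ln(x₀/x_n) = (1/5)·ln(18.4/2.03) = (1/5)·ln(9.064) = 0.4409.
ζ = δ/√(4π² + δ²) = 0.4409/√(39.48 + 0.194) = 0.4409/6.299 = 0.06999.

0.0700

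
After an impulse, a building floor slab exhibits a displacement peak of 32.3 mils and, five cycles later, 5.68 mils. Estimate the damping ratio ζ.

Logarithmic decrement δ = (1/n)·ln(x₀/x_n) = (1/5)·ln(32.3/5.68) = (1/5)·ln(5.687) = 0.3476.
ζ = δ/√(4π² + δ²) = 0.3476/√(39.48 + 0.121) = 0.3476/6.293 = 0.05524.

0.0552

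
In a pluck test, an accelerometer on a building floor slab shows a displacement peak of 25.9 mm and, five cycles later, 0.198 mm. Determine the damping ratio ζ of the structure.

Logarithmic decrement δ = (1/n)·ln(x₀/x_n) = (1/5)·ln(25.9/0.198) = (1/5)·ln(130.8) = 0.9747.
ζ = δ/√(4π² + δ²) = 0.9747/√(39.48 + 0.950) = 0.9747/6.358 = 0.1533.

0.153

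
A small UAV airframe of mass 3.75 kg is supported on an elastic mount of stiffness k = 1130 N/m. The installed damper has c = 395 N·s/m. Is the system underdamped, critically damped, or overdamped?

c_c = 2√(k·m) = 130.2 N·s/m; ζ = c/c_c = 395/130.2 = 3.03.
Since ζ > 1 the system is overdamped.

overdamped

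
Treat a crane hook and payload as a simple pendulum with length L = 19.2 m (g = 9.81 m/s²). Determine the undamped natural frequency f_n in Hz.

For a simple pendulum ω_n = √(g/L) = √(9.81/19.2) = √0.5109 = 0.7148 rad/s.
f_n = ω_n/(2π) = 0.7148/6.283 = 0.1138 Hz.

0.114 Hz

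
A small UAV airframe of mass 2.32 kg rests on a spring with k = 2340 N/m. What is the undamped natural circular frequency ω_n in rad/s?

ω_n = √(k/m) = √(2340/2.32) = √1009 = 31.76 rad/s.

31.8 rad/s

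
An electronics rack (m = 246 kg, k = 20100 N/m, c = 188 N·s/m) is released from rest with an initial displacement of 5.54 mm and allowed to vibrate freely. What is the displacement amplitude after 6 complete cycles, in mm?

1.12 mm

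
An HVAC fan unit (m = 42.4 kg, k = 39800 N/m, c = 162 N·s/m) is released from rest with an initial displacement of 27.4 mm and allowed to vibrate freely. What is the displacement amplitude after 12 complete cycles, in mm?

ζ = c/(2√(km)) = 162/(2√(39800 × 42.4)) = 162/2598 = 0.06235.
Logarithmic decrement δ = 2πζ/√(1 − ζ²) = 2π × 0.06235/√(1 − 0.00389) = 0.3925.
After n cycles, x_n/x₀ = e^(−nδ), so x_12 = 27.4 × e^(−12 × 0.3925) = 27.4 × 0.009000 = 0.2466 mm.

0.247 mm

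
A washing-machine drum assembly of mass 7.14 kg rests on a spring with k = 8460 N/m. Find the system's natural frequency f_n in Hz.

5.48 Hz

ω_n = √(k/m) = √(8460/7.14) = √1185 = 34.42 rad/s.
f_n = ω_n/(2π) = 34.42/6.283 = 5.478 Hz.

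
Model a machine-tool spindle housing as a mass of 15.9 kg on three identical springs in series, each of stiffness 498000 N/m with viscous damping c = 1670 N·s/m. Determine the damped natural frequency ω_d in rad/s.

87.6 rad/s

Series springs: 1/k_eq = 3/498000, so k_eq = 498000/3 = 166000 N/m.
ω_n = √(k_eq/m) = √(166000/15.9) = 102.2 rad/s.
Critical damping c_c = 2√(k_eq·m) = 2√(166000 × 15.9) = 3249 N·s/m, so ζ = c/c_c = 1670/3249 = 0.5140.
ω_d = ω_n√(1 − ζ²) = 102.2 × √(1 − 0.264) = 87.65 rad/s.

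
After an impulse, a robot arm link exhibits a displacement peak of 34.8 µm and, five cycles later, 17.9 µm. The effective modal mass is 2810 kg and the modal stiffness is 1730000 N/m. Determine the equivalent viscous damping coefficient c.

2950 N·s/m

Logarithmic decrement δ = (1/n)·ln(x₀/x_n) = (1/5)·ln(34.8/17.9) = (1/5)·ln(1.944) = 0.1330.
ζ = δ/√(4π² + δ²) = 0.1330/√(39.48 + 0.0177) = 0.1330/6.285 = 0.02116.
c = ζ · 2√(km) = 0.02116 × 2√(1730000 × 2810) = 0.02116 × 139400 = 2950 N·s/m.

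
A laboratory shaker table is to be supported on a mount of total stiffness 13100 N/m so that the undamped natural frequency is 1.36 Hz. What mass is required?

179 kg

ω_n = 2πf_n = 2π × 1.36 = 8.545 rad/s.
m = k/ω_n² = 13100/8.545² = 13100/73.02 = 179.4 kg.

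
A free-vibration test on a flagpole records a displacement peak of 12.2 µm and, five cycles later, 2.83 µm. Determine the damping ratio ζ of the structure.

Logarithmic decrement δ = (1/n)·ln(x₀/x_n) = (1/5)·ln(12.2/2.83) = (1/5)·ln(4.311) = 0.2922.
ζ = δ/√(4π² + δ²) = 0.2922/√(39.48 + 0.0854) = 0.2922/6.290 = 0.04646.

0.0465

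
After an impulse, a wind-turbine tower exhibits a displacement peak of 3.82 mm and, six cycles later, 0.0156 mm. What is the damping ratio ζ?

0.144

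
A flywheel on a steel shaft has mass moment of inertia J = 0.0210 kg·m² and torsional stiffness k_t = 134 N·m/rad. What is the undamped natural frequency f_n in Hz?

ω_n = √(k_t/J) = √(134/0.0210) = √6381 = 79.88 rad/s.
f_n = ω_n/(2π) = 79.88/6.283 = 12.71 Hz.

12.7 Hz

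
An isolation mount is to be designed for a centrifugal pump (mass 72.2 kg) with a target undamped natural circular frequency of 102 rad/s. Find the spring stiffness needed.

751000 N/m

k = m·ω_n² = 72.2 × 102.0² = 72.2 × 10400 = 751200 N/m.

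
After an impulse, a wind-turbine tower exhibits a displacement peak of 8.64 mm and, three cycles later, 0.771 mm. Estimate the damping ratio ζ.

Logarithmic decrement δ = (1/n)·ln(x₀/x_n) = (1/3)·ln(8.64/0.771) = (1/3)·ln(11.21) = 0.8055.
ζ = δ/√(4π² + δ²) = 0.8055/√(39.48 + 0.649) = 0.8055/6.335 = 0.1272.

0.127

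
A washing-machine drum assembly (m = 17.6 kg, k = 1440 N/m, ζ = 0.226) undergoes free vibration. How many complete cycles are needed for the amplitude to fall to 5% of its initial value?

Logarithmic decrement δ = 2πζ/√(1 − ζ²) = 2π × 0.2260/√(1 − 0.0511) = 1.458.
x_n/x₀ = e^(−nδ) ≤ 0.05; take ln: n ≥ ln(1/0.05)/δ = 2.996/1.458 = 2.055.
So 3 complete cycles are required.

3 cycles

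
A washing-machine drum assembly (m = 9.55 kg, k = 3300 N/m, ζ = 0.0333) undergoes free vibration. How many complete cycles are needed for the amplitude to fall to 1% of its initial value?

Logarithmic decrement δ = 2πζ/√(1 − ζ²) = 2π × 0.03330/√(1 − 0.00111) = 0.2093.
x_n/x₀ = e^(−nδ) ≤ 0.01; take ln: n ≥ ln(1/0.01)/δ = 4.605/0.2093 = 22.00.
So 22 complete cycles are required.

22 cycles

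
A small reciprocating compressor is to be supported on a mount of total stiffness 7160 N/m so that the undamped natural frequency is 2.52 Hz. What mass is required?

ω_n = 2πf_n = 2π × 2.52 = 15.83 rad/s.
m = k/ω_n² = 7160/15.83² = 7160/250.7 = 28.56 kg.

28.6 kg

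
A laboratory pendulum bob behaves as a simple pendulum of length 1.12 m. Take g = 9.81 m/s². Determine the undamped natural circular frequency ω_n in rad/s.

2.96 rad/s

For a simple pendulum ω_n = √(g/L) = √(9.81/1.12) = √8.759 = 2.960 rad/s.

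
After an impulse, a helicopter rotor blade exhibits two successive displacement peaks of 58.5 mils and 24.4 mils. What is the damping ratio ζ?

Logarithmic decrement δ = (1/n)·ln(x₀/x_n) = (1/1)·ln(58.5/24.4) = (1/1)·ln(2.398) = 0.8744.
ζ = δ/√(4π² + δ²) = 0.8744/√(39.48 + 0.765) = 0.8744/6.344 = 0.1378.

0.138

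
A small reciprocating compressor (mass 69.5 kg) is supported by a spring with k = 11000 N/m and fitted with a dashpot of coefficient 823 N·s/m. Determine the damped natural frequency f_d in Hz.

1.77 Hz

ω_n = √(k/m) = √(11000/69.5) = 12.58 rad/s.
Critical damping c_c = 2√(k·m) = 2√(11000 × 69.5) = 1749 N·s/m, so ζ = c/c_c = 823/1749 = 0.4706.
ω_d = ω_n√(1 − ζ²) = 12.58 × √(1 − 0.221) = 11.10 rad/s.
f_d = ω_d/(2π) = 1.767 Hz.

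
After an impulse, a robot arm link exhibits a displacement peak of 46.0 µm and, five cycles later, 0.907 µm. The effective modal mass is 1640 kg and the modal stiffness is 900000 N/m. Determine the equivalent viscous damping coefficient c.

Logarithmic decrement δ = (1/n)·ln(x₀/x_n) = (1/5)·ln(46.0/0.907) = (1/5)·ln(50.72) = 0.7853.
ζ = δ/√(4π² + δ²) = 0.7853/√(39.48 + 0.617) = 0.7853/6.332 = 0.1240.
c = ζ · 2√(km) = 0.1240 × 2√(900000 × 1640) = 0.1240 × 76840 = 9529 N·s/m.

9530 N·s/m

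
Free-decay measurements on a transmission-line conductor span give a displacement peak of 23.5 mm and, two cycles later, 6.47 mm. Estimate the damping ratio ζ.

0.102

Logarithmic decrement δ = (1/n)·ln(x₀/x_n) = (1/2)·ln(23.5/6.47) = (1/2)·ln(3.632) = 0.6449.
ζ = δ/√(4π² + δ²) = 0.6449/√(39.48 + 0.416) = 0.6449/6.316 = 0.1021.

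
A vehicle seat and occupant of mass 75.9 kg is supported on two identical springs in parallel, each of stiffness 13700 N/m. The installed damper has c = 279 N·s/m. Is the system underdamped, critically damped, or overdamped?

underdamped

Parallel springs add: k_eq = 2 × 13700 = 27400 N/m.
c_c = 2√(k_eq·m) = 2884 N·s/m; ζ = c/c_c = 279/2884 = 0.0967.
Since ζ < 1 the system is underdamped.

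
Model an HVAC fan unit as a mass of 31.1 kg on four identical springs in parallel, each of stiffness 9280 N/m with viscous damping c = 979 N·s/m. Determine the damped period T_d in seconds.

0.204 s

Parallel springs add: k_eq = 4 × 9280 = 37120 N/m.
ω_n = √(k_eq/m) = √(37120/31.1) = 34.55 rad/s.
Critical damping c_c = 2√(k_eq·m) = 2√(37120 × 31.1) = 2149 N·s/m, so ζ = c/c_c = 979/2149 = 0.4556.
ω_d = ω_n√(1 − ζ²) = 34.55 × √(1 − 0.208) = 30.75 rad/s.
T_d = 2π/ω_d = 0.2043 s.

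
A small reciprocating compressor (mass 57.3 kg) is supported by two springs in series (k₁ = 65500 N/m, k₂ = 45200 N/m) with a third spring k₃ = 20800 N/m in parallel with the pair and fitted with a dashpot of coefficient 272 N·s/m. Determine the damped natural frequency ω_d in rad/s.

Series pair: k_s = k₁k₂/(k₁+k₂) = (65500)(45200)/(65500 + 45200) = 26740 N/m. In parallel with k₃: k_eq = 26740 + 20800 = 47540 N/m.
ω_n = √(k_eq/m) = √(47540/57.3) = 28.81 rad/s.
Critical damping c_c = 2√(k_eq·m) = 2√(47540 × 57.3) = 3301 N·s/m, so ζ = c/c_c = 272/3301 = 0.08240.
ω_d = ω_n√(1 − ζ²) = 28.81 × √(1 − 0.00679) = 28.71 rad/s.

28.7 rad/s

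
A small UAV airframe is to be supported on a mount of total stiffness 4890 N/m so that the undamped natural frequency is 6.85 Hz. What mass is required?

ω_n = 2πf_n = 2π × 6.85 = 43.04 rad/s.
m = k/ω_n² = 4890/43.04² = 4890/1852 = 2.640 kg.

2.64 kg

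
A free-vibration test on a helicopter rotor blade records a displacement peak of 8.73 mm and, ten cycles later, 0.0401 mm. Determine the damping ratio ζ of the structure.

0.0854

Logarithmic decrement δ = (1/n)·ln(x₀/x_n) = (1/10)·ln(8.73/0.0401) = (1/10)·ln(217.7) = 0.5383.
ζ = δ/√(4π² + δ²) = 0.5383/√(39.48 + 0.290) = 0.5383/6.306 = 0.08536.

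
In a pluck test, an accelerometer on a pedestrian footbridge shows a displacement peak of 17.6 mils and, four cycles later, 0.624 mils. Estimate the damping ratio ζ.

Logarithmic decrement δ = (1/n)·ln(x₀/x_n) = (1/4)·ln(17.6/0.624) = (1/4)·ln(28.21) = 0.8349.
ζ = δ/√(4π² + δ²) = 0.8349/√(39.48 + 0.697) = 0.8349/6.338 = 0.1317.

0.132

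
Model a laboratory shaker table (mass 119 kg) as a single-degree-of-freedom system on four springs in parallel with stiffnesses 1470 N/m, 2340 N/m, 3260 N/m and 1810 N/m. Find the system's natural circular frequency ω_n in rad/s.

8.64 rad/s

Parallel springs add: k_eq = 1470 + 2340 + 3260 + 1810 = 8880 N/m.
ω_n = √(k_eq/m) = √(8880/119) = √74.62 = 8.638 rad/s.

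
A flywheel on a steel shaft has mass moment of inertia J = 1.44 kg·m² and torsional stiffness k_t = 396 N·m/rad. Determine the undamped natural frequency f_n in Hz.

2.64 Hz

ω_n = √(k_t/J) = √(396/1.44) = √275.0 = 16.58 rad/s.
f_n = ω_n/(2π) = 16.58/6.283 = 2.639 Hz.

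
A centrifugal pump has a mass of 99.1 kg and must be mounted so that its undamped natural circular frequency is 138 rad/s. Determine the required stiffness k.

k = m·ω_n² = 99.1 × 138.0² = 99.1 × 19040 = 1887000 N/m.

1890000 N/m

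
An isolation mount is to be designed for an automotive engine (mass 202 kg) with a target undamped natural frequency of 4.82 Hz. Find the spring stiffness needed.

185000 N/m

ω_n = 2πf_n = 2π × 4.82 = 30.28 rad/s.
k = m·ω_n² = 202 × 30.28² = 202 × 917.2 = 185300 N/m.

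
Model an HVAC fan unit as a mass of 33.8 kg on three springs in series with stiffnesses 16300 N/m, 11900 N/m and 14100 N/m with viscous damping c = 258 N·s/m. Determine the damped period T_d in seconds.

0.568 s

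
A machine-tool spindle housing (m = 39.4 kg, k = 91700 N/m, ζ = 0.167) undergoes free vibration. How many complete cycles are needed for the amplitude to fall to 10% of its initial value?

3 cycles

Logarithmic decrement δ = 2πζ/√(1 − ζ²) = 2π × 0.1670/√(1 − 0.0279) = 1.064.
x_n/x₀ = e^(−nδ) ≤ 0.1; take ln: n ≥ ln(1/0.1)/δ = 2.303/1.064 = 2.164.
So 3 complete cycles are required.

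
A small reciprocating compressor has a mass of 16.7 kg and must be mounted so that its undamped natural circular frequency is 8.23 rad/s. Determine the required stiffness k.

1130 N/m

k = m·ω_n² = 16.7 × 8.230² = 16.7 × 67.73 = 1131 N/m.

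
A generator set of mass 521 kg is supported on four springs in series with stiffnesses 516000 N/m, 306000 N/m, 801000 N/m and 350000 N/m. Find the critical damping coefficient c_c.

Series springs: 1/k_eq = 1/516000 + 1/306000 + 1/801000 + 1/350000 = 9.312×10^-6, so k_eq = 107400 N/m.
c_c = 2√(k_eq·m) = 2√(107400 × 521) = 2 × 7480 = 14960 N·s/m.

15000 N·s/m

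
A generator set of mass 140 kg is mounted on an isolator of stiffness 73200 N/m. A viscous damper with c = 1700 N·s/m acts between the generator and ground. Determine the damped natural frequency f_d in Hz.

3.51 Hz

ω_n = √(k/m) = √(73200/140) = 22.87 rad/s.
Critical damping c_c = 2√(k·m) = 2√(73200 × 140) = 6402 N·s/m, so ζ = c/c_c = 1700/6402 = 0.2655.
ω_d = ω_n√(1 − ζ²) = 22.87 × √(1 − 0.0705) = 22.05 rad/s.
f_d = ω_d/(2π) = 3.509 Hz.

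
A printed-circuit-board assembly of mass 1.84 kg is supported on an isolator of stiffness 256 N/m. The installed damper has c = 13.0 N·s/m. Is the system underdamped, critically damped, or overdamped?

c_c = 2√(k·m) = 43.41 N·s/m; ζ = c/c_c = 13.0/43.41 = 0.299.
Since ζ < 1 the system is underdamped.

underdamped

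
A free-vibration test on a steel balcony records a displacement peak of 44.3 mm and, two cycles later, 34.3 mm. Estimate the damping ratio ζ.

Logarithmic decrement δ = (1/n)·ln(x₀/x_n) = (1/2)·ln(44.3/34.3) = (1/2)·ln(1.292) = 0.1279.
ζ = δ/√(4π² + δ²) = 0.1279/√(39.48 + 0.0164) = 0.1279/6.284 = 0.02035.

0.0204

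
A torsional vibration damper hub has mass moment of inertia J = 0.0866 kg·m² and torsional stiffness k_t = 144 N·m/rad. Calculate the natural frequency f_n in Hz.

6.49 Hz

ω_n = √(k_t/J) = √(144/0.0866) = √1663 = 40.78 rad/s.
f_n = ω_n/(2π) = 40.78/6.283 = 6.490 Hz.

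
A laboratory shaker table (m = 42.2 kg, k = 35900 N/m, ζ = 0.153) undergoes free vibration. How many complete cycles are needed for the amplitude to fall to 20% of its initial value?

Logarithmic decrement δ = 2πζ/√(1 − ζ²) = 2π × 0.1530/√(1 − 0.0234) = 0.9728.
x_n/x₀ = e^(−nδ) ≤ 0.2; take ln: n ≥ ln(1/0.2)/δ = 1.609/0.9728 = 1.654.
So 2 complete cycles are required.

2 cycles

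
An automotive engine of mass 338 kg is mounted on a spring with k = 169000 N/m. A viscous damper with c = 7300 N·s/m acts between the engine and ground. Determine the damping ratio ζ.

ω_n = √(k/m) = √(169000/338) = 22.36 rad/s.
Critical damping c_c = 2√(k·m) = 2√(169000 × 338) = 15120 N·s/m, so ζ = c/c_c = 7300/15120 = 0.4829.

0.483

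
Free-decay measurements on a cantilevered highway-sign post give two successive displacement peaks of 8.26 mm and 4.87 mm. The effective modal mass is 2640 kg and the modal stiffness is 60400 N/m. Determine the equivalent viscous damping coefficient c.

Logarithmic decrement δ = (1/n)·ln(x₀/x_n) = (1/1)·ln(8.26/4.87) = (1/1)·ln(1.696) = 0.5283.
ζ = δ/√(4π² + δ²) = 0.5283/√(39.48 + 0.279) = 0.5283/6.305 = 0.08379.
c = ζ · 2√(km) = 0.08379 × 2√(60400 × 2640) = 0.08379 × 25260 = 2116 N·s/m.

2120 N·s/m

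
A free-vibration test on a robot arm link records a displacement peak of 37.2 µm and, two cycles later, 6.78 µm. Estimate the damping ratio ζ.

0.134

Logarithmic decrement δ = (1/n)·ln(x₀/x_n) = (1/2)·ln(37.2/6.78) = (1/2)·ln(5.487) = 0.8512.
ζ = δ/√(4π² + δ²) = 0.8512/√(39.48 + 0.724) = 0.8512/6.341 = 0.1342.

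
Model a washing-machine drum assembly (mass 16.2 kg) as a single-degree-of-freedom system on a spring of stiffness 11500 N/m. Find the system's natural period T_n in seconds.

ω_n = √(k/m) = √(11500/16.2) = √709.9 = 26.64 rad/s.
T_n = 2π/ω_n = 6.283/26.64 = 0.2358 s.

0.236 s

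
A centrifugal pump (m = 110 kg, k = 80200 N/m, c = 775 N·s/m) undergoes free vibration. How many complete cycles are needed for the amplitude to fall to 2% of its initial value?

5 cycles

ζ = c/(2√(km)) = 775/(2√(80200 × 110)) = 775/5940 = 0.1305.
Logarithmic decrement δ = 2πζ/√(1 − ζ²) = 2π × 0.1305/√(1 − 0.0170) = 0.8268.
x_n/x₀ = e^(−nδ) ≤ 0.02; take ln: n ≥ ln(1/0.02)/δ = 3.912/0.8268 = 4.732.
So 5 complete cycles are required.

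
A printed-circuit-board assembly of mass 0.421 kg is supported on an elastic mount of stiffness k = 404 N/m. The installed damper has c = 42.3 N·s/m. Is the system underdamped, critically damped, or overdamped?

c_c = 2√(k·m) = 26.08 N·s/m; ζ = c/c_c = 42.3/26.08 = 1.62.
Since ζ > 1 the system is overdamped.

overdamped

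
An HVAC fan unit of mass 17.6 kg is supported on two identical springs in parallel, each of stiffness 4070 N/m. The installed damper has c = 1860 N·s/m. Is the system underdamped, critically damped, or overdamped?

Parallel springs add: k_eq = 2 × 4070 = 8140 N/m.
c_c = 2√(k_eq·m) = 757.0 N·s/m; ζ = c/c_c = 1860/757.0 = 2.46.
Since ζ > 1 the system is overdamped.

overdamped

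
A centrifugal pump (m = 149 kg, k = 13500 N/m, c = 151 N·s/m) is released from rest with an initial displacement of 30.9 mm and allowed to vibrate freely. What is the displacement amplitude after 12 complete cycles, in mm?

ζ = c/(2√(km)) = 151/(2√(13500 × 149)) = 151/2837 = 0.05323.
Logarithmic decrement δ = 2πζ/√(1 − ζ²) = 2π × 0.05323/√(1 − 0.00283) = 0.3350.
After n cycles, x_n/x₀ = e^(−nδ), so x_12 = 30.9 × e^(−12 × 0.3350) = 30.9 × 0.01796 = 0.5551 mm.

0.555 mm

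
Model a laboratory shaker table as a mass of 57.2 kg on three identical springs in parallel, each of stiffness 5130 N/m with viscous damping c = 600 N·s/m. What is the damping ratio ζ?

0.320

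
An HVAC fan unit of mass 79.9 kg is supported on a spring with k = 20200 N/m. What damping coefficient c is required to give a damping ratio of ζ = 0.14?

356 N·s/m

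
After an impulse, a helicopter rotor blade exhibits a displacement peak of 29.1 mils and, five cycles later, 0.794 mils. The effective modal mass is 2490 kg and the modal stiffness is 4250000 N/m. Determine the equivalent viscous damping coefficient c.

Logarithmic decrement δ = (1/n)·ln(x₀/x_n) = (1/5)·ln(29.1/0.794) = (1/5)·ln(36.65) = 0.7203.
ζ = δ/√(4π² + δ²) = 0.7203/√(39.48 + 0.519) = 0.7203/6.324 = 0.1139.
c = ζ · 2√(km) = 0.1139 × 2√(4250000 × 2490) = 0.1139 × 205700 = 23430 N·s/m.

23400 N·s/m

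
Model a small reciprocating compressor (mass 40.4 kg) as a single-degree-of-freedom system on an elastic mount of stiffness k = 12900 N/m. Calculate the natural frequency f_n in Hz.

2.84 Hz

ω_n = √(k/m) = √(12900/40.4) = √319.3 = 17.87 rad/s.
f_n = ω_n/(2π) = 17.87/6.283 = 2.844 Hz.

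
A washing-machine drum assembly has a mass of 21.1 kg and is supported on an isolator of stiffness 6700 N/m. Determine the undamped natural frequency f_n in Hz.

2.84 Hz

ω_n = √(k/m) = √(6700/21.1) = √317.5 = 17.82 rad/s.
f_n = ω_n/(2π) = 17.82/6.283 = 2.836 Hz.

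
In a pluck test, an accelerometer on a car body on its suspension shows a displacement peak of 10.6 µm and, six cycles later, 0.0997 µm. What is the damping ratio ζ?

0.123

Logarithmic decrement δ = (1/n)·ln(x₀/x_n) = (1/6)·ln(10.6/0.0997) = (1/6)·ln(106.3) = 0.7777.
ζ = δ/√(4π² + δ²) = 0.7777/√(39.48 + 0.605) = 0.7777/6.331 = 0.1228.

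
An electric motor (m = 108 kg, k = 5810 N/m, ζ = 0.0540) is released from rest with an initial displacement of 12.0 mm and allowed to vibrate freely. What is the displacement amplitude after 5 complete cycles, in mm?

Logarithmic decrement δ = 2πζ/√(1 − ζ²) = 2π × 0.05400/√(1 − 0.00292) = 0.3398.
After n cycles, x_n/x₀ = e^(−nδ), so x_5 = 12.0 × e^(−5 × 0.3398) = 12.0 × 0.1829 = 2.195 mm.

2.19 mm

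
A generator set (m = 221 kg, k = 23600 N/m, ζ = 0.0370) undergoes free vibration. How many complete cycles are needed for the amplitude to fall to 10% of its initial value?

10 cycles

Logarithmic decrement δ = 2πζ/√(1 − ζ²) = 2π × 0.03700/√(1 − 0.00137) = 0.2326.
x_n/x₀ = e^(−nδ) ≤ 0.1; take ln: n ≥ ln(1/0.1)/δ = 2.303/0.2326 = 9.898.
So 10 complete cycles are required.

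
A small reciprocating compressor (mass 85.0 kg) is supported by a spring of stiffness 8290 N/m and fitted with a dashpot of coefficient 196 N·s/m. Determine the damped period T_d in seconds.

ω_n = √(k/m) = √(8290/85.0) = 9.876 rad/s.
Critical damping c_c = 2√(k·m) = 2√(8290 × 85.0) = 1679 N·s/m, so ζ = c/c_c = 196/1679 = 0.1167.
ω_d = ω_n√(1 − ζ²) = 9.876 × √(1 − 0.0136) = 9.808 rad/s.
T_d = 2π/ω_d = 0.6406 s.

0.641 s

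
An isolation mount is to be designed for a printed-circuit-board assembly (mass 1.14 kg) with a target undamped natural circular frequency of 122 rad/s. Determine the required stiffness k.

k = m·ω_n² = 1.14 × 122.0² = 1.14 × 14880 = 16970 N/m.

17000 N/m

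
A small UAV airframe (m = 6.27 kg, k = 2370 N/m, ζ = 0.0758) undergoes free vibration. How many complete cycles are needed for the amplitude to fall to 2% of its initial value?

Logarithmic decrement δ = 2πζ/√(1 − ζ²) = 2π × 0.07580/√(1 − 0.00575) = 0.4776.
x_n/x₀ = e^(−nδ) ≤ 0.02; take ln: n ≥ ln(1/0.02)/δ = 3.912/0.4776 = 8.190.
So 9 complete cycles are required.

9 cycles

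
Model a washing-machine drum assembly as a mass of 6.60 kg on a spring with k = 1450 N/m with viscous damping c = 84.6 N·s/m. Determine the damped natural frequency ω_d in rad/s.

13.4 rad/s

ω_n = √(k/m) = √(1450/6.60) = 14.82 rad/s.
Critical damping c_c = 2√(k·m) = 2√(1450 × 6.60) = 195.7 N·s/m, so ζ = c/c_c = 84.6/195.7 = 0.4324.
ω_d = ω_n√(1 − ζ²) = 14.82 × √(1 − 0.187) = 13.36 rad/s.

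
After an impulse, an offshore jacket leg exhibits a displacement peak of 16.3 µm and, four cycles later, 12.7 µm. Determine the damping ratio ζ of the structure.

Logarithmic decrement δ = (1/n)·ln(x₀/x_n) = (1/4)·ln(16.3/12.7) = (1/4)·ln(1.283) = 0.06239.
ζ = δ/√(4π² + δ²) = 0.06239/√(39.48 + 0.00389) = 0.06239/6.283 = 0.009929.

0.00993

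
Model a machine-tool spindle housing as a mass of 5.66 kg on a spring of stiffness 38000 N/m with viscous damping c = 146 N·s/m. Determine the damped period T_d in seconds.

ω_n = √(k/m) = √(38000/5.66) = 81.94 rad/s.
Critical damping c_c = 2√(k·m) = 2√(38000 × 5.66) = 927.5 N·s/m, so ζ = c/c_c = 146/927.5 = 0.1574.
ω_d = ω_n√(1 − ζ²) = 81.94 × √(1 − 0.0248) = 80.92 rad/s.
T_d = 2π/ω_d = 0.07765 s.

0.0777 s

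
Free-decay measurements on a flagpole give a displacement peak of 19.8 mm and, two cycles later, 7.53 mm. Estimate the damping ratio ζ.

0.0767

Logarithmic decrement δ = (1/n)·ln(x₀/x_n) = (1/2)·ln(19.8/7.53) = (1/2)·ln(2.629) = 0.4834.
ζ = δ/√(4π² + δ²) = 0.4834/√(39.48 + 0.234) = 0.4834/6.302 = 0.07671.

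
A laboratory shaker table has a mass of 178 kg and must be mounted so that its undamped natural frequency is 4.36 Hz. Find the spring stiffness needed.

ω_n = 2πf_n = 2π × 4.36 = 27.39 rad/s.
k = m·ω_n² = 178 × 27.39² = 178 × 750.5 = 133600 N/m.

134000 N/m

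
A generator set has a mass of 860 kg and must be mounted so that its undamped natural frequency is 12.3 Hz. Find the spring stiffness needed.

5140000 N/m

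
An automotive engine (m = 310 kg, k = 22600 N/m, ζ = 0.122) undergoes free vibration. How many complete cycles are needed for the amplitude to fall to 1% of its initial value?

6 cycles

Logarithmic decrement δ = 2πζ/√(1 − ζ²) = 2π × 0.1220/√(1 − 0.0149) = 0.7723.
x_n/x₀ = e^(−nδ) ≤ 0.01; take ln: n ≥ ln(1/0.01)/δ = 4.605/0.7723 = 5.963.
So 6 complete cycles are required.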